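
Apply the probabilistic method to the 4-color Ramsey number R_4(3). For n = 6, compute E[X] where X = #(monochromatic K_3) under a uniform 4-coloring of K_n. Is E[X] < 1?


E[X] = C(6, 3) · 4^{1 − 3} = 20 · 4^{−2} = 20/16.
As a reduced fraction: E[X] = 5/4 ≈ 1.25000.
Is E[X] < 1? NO.
Since E[X] ≥ 1, the first-moment bound is inconclusive at n = 6; it does NOT by itself certify R_4(3) > 6.

E[X] = 5/4 ≈ 1.25000; E[X] ≥ 1; first-moment method inconclusive here.


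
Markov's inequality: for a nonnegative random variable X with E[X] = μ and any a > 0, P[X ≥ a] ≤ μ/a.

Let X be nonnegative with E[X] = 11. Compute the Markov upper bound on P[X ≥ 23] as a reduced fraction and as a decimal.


μ = E[X] = 11, a = 23.
Markov: P[X ≥ 23] ≤ μ/a = (11)/23 = 11/23.
Numerically: ≈ 0.4783.
(Since a = 23 > μ = 11.0000, the bound 11/23 is < 1 and informative.)

P[X ≥ 23] ≤ 11/23 ≈ 0.4783.


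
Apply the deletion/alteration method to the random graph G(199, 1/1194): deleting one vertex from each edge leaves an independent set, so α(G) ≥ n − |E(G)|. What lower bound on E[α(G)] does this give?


E[|E(G)|] = C(199, 2)·p = 19701 · (1/1194) = 33/2.
E[α(G)] ≥ n − E[|E(G)|] = 199 − 33/2 = 365/2.
Numerically: ≈ 182.500000.
(This is only a lower bound; the true E[α(G)] may be larger.)

E[α(G)] ≥ 365/2 ≈ 182.500000.


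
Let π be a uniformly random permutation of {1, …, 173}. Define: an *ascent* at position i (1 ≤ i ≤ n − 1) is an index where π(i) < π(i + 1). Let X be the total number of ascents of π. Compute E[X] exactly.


Write X = Σ X_I over i = 1, …, 172, with X_I the indicator of one ascent.
There are 172 indicators.
For each fixed i, the pair (π(i), π(i+1)) is a uniformly random ordered pair of distinct values from {1, …, 173}; by symmetry P[π(i) < π(i+1)] = 1/2.
By linearity: E[X] = 172 · (1/2) = (173 − 1) · (1/2) = 86 ≈ 86.0000.

E[X] = 86 = 86.0000.


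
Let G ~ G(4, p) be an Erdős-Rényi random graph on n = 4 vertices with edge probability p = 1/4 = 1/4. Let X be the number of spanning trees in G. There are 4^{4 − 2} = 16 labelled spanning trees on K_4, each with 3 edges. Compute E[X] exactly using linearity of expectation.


K_4 has 4^{4 − 2} = 16 labelled spanning trees.
For each such spanning tree H, let X_H = 1 if all 3 edges of H are present in G. Then P[X_H = 1] = p^{3} = (1/4)^{3} = 1/64.
By linearity of expectation: E[X] = Σ_H E[X_H] = 16 · p^{3} = 16 · 1/64 = 1/4.
Numerically: E[X] ≈ 0.25.

E[X] = 16 · (1/4)^{3} = 1/4 ≈ 0.25.


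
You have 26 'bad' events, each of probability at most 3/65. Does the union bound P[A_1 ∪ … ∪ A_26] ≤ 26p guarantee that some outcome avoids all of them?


Union bound: P[∪_{i=1}^{26} A_i] ≤ Σ_i P[A_i] ≤ 26·p = 26·(3/65) = 6/5.
Numerically: 6/5 ≈ 1.2000.
Is 6/5 < 1? NO.
Since the bound 6/5 is ≥ 1, the union bound is uninformative here; it does NOT by itself certify existence.

26·p = 6/5 ≈ 1.2000; existence NOT certified by the union bound.


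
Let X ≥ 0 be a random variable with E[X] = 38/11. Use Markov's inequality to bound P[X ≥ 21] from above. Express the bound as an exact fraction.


μ = E[X] = 38/11, a = 21.
Markov: P[X ≥ 21] ≤ μ/a = (38/11)/21 = 38/231.
Numerically: ≈ 0.1645.
(Since a = 21 > μ = 3.4545, the bound 38/231 is < 1 and informative.)

P[X ≥ 21] ≤ 38/231 ≈ 0.1645.


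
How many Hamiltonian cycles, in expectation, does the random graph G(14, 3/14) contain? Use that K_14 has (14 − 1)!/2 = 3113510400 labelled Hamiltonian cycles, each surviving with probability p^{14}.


K_14 has (14 − 1)!/2 = 3113510400 labelled Hamiltonian cycles.
For each such Hamiltonian cycle H, let X_H = 1 if all 14 edges of H are present in G. Then P[X_H = 1] = p^{14} = (3/14)^{14} = 4782969/11112006825558016.
Summing the indicators: E[X] = Σ_H E[X_H] = 3113510400 · p^{14} = 3113510400 · 4782969/11112006825558016 = 4155084744525/3100448333024.
Numerically: E[X] ≈ 1.34.

E[X] = 3113510400 · (3/14)^{14} = 4155084744525/3100448333024 ≈ 1.34.


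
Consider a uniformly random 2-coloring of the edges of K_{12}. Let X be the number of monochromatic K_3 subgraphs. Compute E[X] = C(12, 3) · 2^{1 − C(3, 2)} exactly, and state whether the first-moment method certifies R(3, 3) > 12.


E[X] = C(12, 3) · 2^{1 − 3} = 220 · 2^{−2} = 220/4.
As a reduced fraction: E[X] = 55 ≈ 55.000000.
Is E[X] < 1? NO.
Since E[X] ≥ 1, the first-moment bound is inconclusive at n = 12; it does NOT by itself certify R(3, 3) > 12.

E[X] = 55 ≈ 55.000000; E[X] ≥ 1; first-moment method inconclusive here.


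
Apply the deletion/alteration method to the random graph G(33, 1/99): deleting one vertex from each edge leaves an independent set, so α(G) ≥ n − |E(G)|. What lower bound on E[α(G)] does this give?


E[|E(G)|] = C(33, 2)·p = 528 · (1/99) = 16/3.
E[α(G)] ≥ n − E[|E(G)|] = 33 − 16/3 = 83/3.
Numerically: ≈ 27.66667.
(This is only a lower bound; the true E[α(G)] may be larger.)

E[α(G)] ≥ 83/3 ≈ 27.66667.


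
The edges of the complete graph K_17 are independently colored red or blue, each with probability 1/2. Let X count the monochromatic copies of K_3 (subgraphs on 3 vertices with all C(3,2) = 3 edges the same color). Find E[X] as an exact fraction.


Let X = Σ_S X_S over the C(17, 3) = 680 subsets S of size 3, where X_S = 1 if the K_3 on S is monochromatic.
For a fixed S, the K_3 on S has C(3, 2) = 3 edges. P[all 3 edges red] = (1/2)^3, and likewise for blue, so P[monochromatic] = 2·(1/2)^3 = 2^{1 − 3} = 1/4.
By linearity of expectation: E[X] = C(17, 3) · 2^{1 − 3} = 680 · 1/4 = 170.
Numerically: E[X] ≈ 170.000.

E[X] = C(17,3)·2^(1−C(3,2)) = 170 ≈ 170.000.


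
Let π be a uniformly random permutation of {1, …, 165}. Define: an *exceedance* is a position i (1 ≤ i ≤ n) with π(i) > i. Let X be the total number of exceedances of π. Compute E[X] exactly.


Write X = Σ_{i=1}^{165} X_i, where X_i = 1_{π(i) > i}.
For each fixed i, π(i) is uniform over {1, …, 165} (marginal of a uniform permutation), so P[π(i) > i] = (n − i)/n. Summing: Σ_{i=1}^{165} (n − i)/n = (0 + 1 + … + 164)/165 = 165(165 − 1)/(2·165) = (165 − 1)/2.
Hence E[X] = Σ_{i=1}^{165} (165 − i)/165 = 82 ≈ 82.000000.

E[X] = 82 = 82.000000.


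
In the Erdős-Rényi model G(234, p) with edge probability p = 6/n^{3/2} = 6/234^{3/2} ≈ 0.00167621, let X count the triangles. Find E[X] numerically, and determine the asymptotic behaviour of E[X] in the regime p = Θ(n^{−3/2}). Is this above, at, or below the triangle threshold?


Number of potential triangles: C(234, 3) = 2108184.
Each occurs with probability p³ ≈ (0.00167621)³ ≈ 4.70958232e-09.
By linearity: E[X] = C(234, 3)·p³ ≈ 2108184 · 4.70958232e-09 ≈ 0.009929.
Since α = 3/2 > 1, p = c/n^{3/2} = o(1/n) is below the triangle threshold p ~ 1/n. Asymptotically E[X] ~ (c³/6)·n^{3(1−α)} = (6³/6)·n^{-1.5} → 0, so by Markov's inequality G has no triangles w.h.p.

E[X] ≈ 0.009929; in regime p = Θ(1/n^{3/2}) E[X] tends to 0 (below the triangle threshold p ~ 1/n).


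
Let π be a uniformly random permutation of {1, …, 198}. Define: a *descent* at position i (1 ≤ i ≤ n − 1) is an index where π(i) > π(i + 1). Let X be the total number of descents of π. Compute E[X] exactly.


Write X = Σ X_I over i = 1, …, 197, with X_I the indicator of one descent.
There are 197 indicators.
For each fixed i, the pair (π(i), π(i+1)) is a uniformly random ordered pair of distinct values from {1, …, 198}; by symmetry P[π(i) > π(i+1)] = 1/2.
By linearity: E[X] = 197 · (1/2) = (198 − 1) · (1/2) = 197/2 ≈ 98.5000.

E[X] = 197/2 = 98.5000.


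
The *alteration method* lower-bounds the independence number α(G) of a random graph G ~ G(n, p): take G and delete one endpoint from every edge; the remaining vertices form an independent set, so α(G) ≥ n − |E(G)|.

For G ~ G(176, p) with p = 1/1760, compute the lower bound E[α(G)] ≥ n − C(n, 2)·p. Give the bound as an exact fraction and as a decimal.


E[|E(G)|] = C(176, 2)·p = 15400 · (1/1760) = 35/4.
E[α(G)] ≥ n − E[|E(G)|] = 176 − 35/4 = 669/4.
Numerically: ≈ 167.2500.
(This is only a lower bound; the true E[α(G)] may be larger.)

E[α(G)] ≥ 669/4 ≈ 167.2500.


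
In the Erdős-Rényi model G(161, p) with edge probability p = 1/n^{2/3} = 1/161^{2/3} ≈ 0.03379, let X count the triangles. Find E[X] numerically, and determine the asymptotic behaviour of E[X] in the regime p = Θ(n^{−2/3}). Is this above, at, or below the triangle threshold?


Number of potential triangles: C(161, 3) = 682640.
Each occurs with probability p³ ≈ (0.03379)³ ≈ 3.857876e-05.
By linearity: E[X] = C(161, 3)·p³ ≈ 682640 · 3.857876e-05 ≈ 26.3354.
Since α = 2/3 < 1, p = c/n^{2/3} ≫ 1/n is above the triangle threshold p ~ 1/n. Asymptotically E[X] ~ (c³/6)·n^{3(1−α)} = (1³/6)·n^{1} → ∞; triangles are abundant w.h.p.

E[X] ≈ 26.3354; in regime p = Θ(1/n^{2/3}) E[X] diverges (above the triangle threshold p ~ 1/n).


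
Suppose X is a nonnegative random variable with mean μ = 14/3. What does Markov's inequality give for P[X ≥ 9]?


μ = E[X] = 14/3, a = 9.
Markov: P[X ≥ 9] ≤ μ/a = (14/3)/9 = 14/27.
Numerically: ≈ 0.51852.
(Since a = 9 > μ = 4.66667, the bound 14/27 is < 1 and informative.)

P[X ≥ 9] ≤ 14/27 ≈ 0.51852.


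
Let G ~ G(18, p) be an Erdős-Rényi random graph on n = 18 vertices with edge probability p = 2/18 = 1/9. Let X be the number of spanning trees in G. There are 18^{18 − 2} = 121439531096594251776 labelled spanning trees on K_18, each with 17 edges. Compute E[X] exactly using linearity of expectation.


K_18 has 18^{18 − 2} = 121439531096594251776 labelled spanning trees.
For each such spanning tree H, let X_H = 1 if all 17 edges of H are present in G. Then P[X_H = 1] = p^{17} = (1/9)^{17} = 1/16677181699666569.
By linearity of expectation: E[X] = Σ_H E[X_H] = 121439531096594251776 · p^{17} = 121439531096594251776 · 1/16677181699666569 = 65536/9.
Numerically: E[X] ≈ 7281.8.

E[X] = 121439531096594251776 · (1/9)^{17} = 65536/9 ≈ 7281.8.


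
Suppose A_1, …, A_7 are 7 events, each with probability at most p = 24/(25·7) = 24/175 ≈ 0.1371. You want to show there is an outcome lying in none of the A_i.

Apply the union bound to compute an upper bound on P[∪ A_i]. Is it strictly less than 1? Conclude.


Union bound: P[∪_{i=1}^{7} A_i] ≤ Σ_i P[A_i] ≤ 7·p = 7·(24/175) = 24/25.
Numerically: 24/25 ≈ 0.9600.
Is 24/25 < 1? YES.
Since P[∪ A_i] ≤ 24/25 < 1, the complement has P[∩ A_i^c] ≥ 1 − 24/25 = 1/25 > 0, so some outcome avoids every A_i.

7·p = 24/25 ≈ 0.9600; existence CERTIFIED by the union bound.


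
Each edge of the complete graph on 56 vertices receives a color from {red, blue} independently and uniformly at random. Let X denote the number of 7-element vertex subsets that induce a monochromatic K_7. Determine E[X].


Let X = Σ_S X_S over the C(56, 7) = 231917400 subsets S of size 7, where X_S = 1 if the K_7 on S is monochromatic.
For a fixed S, the K_7 on S has C(7, 2) = 21 edges. P[all 21 edges red] = (1/2)^21, and likewise for blue, so P[monochromatic] = 2·(1/2)^21 = 2^{1 − 21} = 1/1048576.
Summing: E[X] = C(56, 7) · 2^{1 − 21} = 231917400 · 1/1048576 = 28989675/131072.
Numerically: E[X] ≈ 221.174.

E[X] = C(56,7)·2^(1−C(7,2)) = 28989675/131072 ≈ 221.174.


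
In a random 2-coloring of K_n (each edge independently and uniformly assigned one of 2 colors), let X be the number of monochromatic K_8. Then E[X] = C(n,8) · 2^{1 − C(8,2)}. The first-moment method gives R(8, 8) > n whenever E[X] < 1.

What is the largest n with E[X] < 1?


We need C(n, 8) · 2^{1 − 28} < 1, i.e. C(n, 8) < 2^{28 − 1} = 134217728.
Check values of n near the boundary:
  n = 41: C(41, 8) = 95548245; 95548245 < 134217728? YES
  n = 42: C(42, 8) = 118030185; 118030185 < 134217728? YES
  n = 43: C(43, 8) = 145008513; 145008513 < 134217728? NO
  n = 44: C(44, 8) = 177232627; 177232627 < 134217728? NO
The largest n with C(n, 8) < 134217728 is n = 42 (where E[X] = 118030185/134217728 ≈ 0.879). Hence R(8, 8) > 42, i.e. R(8, 8) ≥ 43.

Largest n = 42; hence R(8, 8) > 42.


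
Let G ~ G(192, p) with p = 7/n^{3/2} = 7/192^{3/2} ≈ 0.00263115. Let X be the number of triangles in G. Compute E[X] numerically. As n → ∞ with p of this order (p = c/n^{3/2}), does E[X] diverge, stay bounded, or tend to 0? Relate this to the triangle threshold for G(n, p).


Number of potential triangles: C(192, 3) = 1161280.
Each occurs with probability p³ ≈ (0.00263115)³ ≈ 1.82153949e-08.
By linearity: E[X] = C(192, 3)·p³ ≈ 1161280 · 1.82153949e-08 ≈ 0.021153.
Since α = 3/2 > 1, p = c/n^{3/2} = o(1/n) is below the triangle threshold p ~ 1/n. Asymptotically E[X] ~ (c³/6)·n^{3(1−α)} = (7³/6)·n^{-1.5} → 0, so by Markov's inequality G has no triangles w.h.p.

E[X] ≈ 0.021153; in regime p = Θ(1/n^{3/2}) E[X] tends to 0 (below the triangle threshold p ~ 1/n).


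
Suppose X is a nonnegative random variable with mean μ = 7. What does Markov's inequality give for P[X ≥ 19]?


μ = E[X] = 7, a = 19.
Markov: P[X ≥ 19] ≤ μ/a = (7)/19 = 7/19.
Numerically: ≈ 0.368.
(Since a = 19 > μ = 7.000, the bound 7/19 is < 1 and informative.)

P[X ≥ 19] ≤ 7/19 ≈ 0.368.


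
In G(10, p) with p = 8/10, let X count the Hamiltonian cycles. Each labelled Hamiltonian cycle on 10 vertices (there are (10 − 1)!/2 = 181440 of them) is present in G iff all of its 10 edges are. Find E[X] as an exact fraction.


K_10 has (10 − 1)!/2 = 181440 labelled Hamiltonian cycles.
For each such Hamiltonian cycle H, let X_H = 1 if all 10 edges of H are present in G. Then P[X_H = 1] = p^{10} = (4/5)^{10} = 1048576/9765625.
By linearity of expectation: E[X] = Σ_H E[X_H] = 181440 · p^{10} = 181440 · 1048576/9765625 = 38050725888/1953125.
Numerically: E[X] ≈ 19482.

E[X] = 181440 · (4/5)^{10} = 38050725888/1953125 ≈ 19482.


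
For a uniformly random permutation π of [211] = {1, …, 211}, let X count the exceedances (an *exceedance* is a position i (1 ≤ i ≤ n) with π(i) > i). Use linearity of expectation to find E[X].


Write X = Σ_{i=1}^{211} X_i, where X_i = 1_{π(i) > i}.
For each fixed i, π(i) is uniform over {1, …, 211} (marginal of a uniform permutation), so P[π(i) > i] = (n − i)/n. Summing: Σ_{i=1}^{211} (n − i)/n = (0 + 1 + … + 210)/211 = 211(211 − 1)/(2·211) = (211 − 1)/2.
Hence E[X] = Σ_{i=1}^{211} (211 − i)/211 = 105 ≈ 105.0000.

E[X] = 105 = 105.0000.


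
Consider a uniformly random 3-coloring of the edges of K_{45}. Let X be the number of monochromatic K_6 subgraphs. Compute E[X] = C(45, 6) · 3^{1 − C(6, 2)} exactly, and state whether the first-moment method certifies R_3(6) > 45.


E[X] = C(45, 6) · 3^{1 − 15} = 8145060 · 3^{−14} = 8145060/4782969.
As a reduced fraction: E[X] = 2715020/1594323 ≈ 1.7029.
Is E[X] < 1? NO.
Since E[X] ≥ 1, the first-moment bound is inconclusive at n = 45; it does NOT by itself certify R_3(6) > 45.

E[X] = 2715020/1594323 ≈ 1.7029; E[X] ≥ 1; first-moment method inconclusive here.


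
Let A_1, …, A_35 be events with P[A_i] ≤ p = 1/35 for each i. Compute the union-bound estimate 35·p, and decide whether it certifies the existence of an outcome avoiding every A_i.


Union bound: P[∪_{i=1}^{35} A_i] ≤ Σ_i P[A_i] ≤ 35·p = 35·(1/35) = 1.
Numerically: 1 ≈ 1.0000000.
Is 1 < 1? NO.
Since the bound 1 is ≥ 1, the union bound is uninformative here; it does NOT by itself certify existence.

35·p = 1 ≈ 1.0000000; existence NOT certified by the union bound.


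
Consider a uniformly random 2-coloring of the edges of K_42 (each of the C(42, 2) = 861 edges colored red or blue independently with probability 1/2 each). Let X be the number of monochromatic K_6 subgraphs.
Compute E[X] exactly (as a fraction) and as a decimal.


Let X = Σ_S X_S over the C(42, 6) = 5245786 subsets S of size 6, where X_S = 1 if the K_6 on S is monochromatic.
For a fixed S, the K_6 on S has C(6, 2) = 15 edges. P[all 15 edges red] = (1/2)^15, and likewise for blue, so P[monochromatic] = 2·(1/2)^15 = 2^{1 − 15} = 1/16384.
Summing: E[X] = C(42, 6) · 2^{1 − 15} = 5245786 · 1/16384 = 2622893/8192.
Numerically: E[X] ≈ 320.1774.

E[X] = C(42,6)·2^(1−C(6,2)) = 2622893/8192 ≈ 320.1774.


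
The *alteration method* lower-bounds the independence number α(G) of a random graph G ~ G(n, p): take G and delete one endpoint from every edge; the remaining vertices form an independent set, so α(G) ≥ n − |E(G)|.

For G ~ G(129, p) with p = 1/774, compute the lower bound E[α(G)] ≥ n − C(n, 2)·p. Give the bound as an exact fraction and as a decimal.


E[|E(G)|] = C(129, 2)·p = 8256 · (1/774) = 32/3.
E[α(G)] ≥ n − E[|E(G)|] = 129 − 32/3 = 355/3.
Numerically: ≈ 118.333.
(This is only a lower bound; the true E[α(G)] may be larger.)

E[α(G)] ≥ 355/3 ≈ 118.333.


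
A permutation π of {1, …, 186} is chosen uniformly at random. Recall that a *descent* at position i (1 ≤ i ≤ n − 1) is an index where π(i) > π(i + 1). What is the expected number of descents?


Write X = Σ X_I over i = 1, …, 185, with X_I the indicator of one descent.
There are 185 indicators.
For each fixed i, the pair (π(i), π(i+1)) is a uniformly random ordered pair of distinct values from {1, …, 186}; by symmetry P[π(i) > π(i+1)] = 1/2.
By linearity: E[X] = 185 · (1/2) = (186 − 1) · (1/2) = 185/2 ≈ 92.500000.

E[X] = 185/2 = 92.500000.


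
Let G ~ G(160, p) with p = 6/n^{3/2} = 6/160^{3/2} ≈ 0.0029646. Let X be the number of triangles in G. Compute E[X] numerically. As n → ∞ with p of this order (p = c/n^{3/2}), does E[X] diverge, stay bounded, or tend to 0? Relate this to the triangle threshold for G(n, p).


Number of potential triangles: C(160, 3) = 669920.
Each occurs with probability p³ ≈ (0.0029646)³ ≈ 2.6056365e-08.
By linearity: E[X] = C(160, 3)·p³ ≈ 669920 · 2.6056365e-08 ≈ 0.01746.
Since α = 3/2 > 1, p = c/n^{3/2} = o(1/n) is below the triangle threshold p ~ 1/n. Asymptotically E[X] ~ (c³/6)·n^{3(1−α)} = (6³/6)·n^{-1.5} → 0, so by Markov's inequality G has no triangles w.h.p.

E[X] ≈ 0.01746; in regime p = Θ(1/n^{3/2}) E[X] tends to 0 (below the triangle threshold p ~ 1/n).


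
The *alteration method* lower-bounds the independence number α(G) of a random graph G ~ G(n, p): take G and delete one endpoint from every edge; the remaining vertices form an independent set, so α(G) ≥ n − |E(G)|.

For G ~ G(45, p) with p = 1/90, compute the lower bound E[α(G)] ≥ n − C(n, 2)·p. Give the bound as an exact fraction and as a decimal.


E[|E(G)|] = C(45, 2)·p = 990 · (1/90) = 11.
E[α(G)] ≥ n − E[|E(G)|] = 45 − 11 = 34.
Numerically: ≈ 34.000000.
(This is only a lower bound; the true E[α(G)] may be larger.)

E[α(G)] ≥ 34 ≈ 34.000000.


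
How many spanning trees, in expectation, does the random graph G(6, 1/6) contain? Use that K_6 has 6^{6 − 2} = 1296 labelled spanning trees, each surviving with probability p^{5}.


K_6 has 6^{6 − 2} = 1296 labelled spanning trees.
For each such spanning tree H, let X_H = 1 if all 5 edges of H are present in G. Then P[X_H = 1] = p^{5} = (1/6)^{5} = 1/7776.
Summing the indicators: E[X] = Σ_H E[X_H] = 1296 · p^{5} = 1296 · 1/7776 = 1/6.
Numerically: E[X] ≈ 0.16667.

E[X] = 1296 · (1/6)^{5} = 1/6 ≈ 0.16667.


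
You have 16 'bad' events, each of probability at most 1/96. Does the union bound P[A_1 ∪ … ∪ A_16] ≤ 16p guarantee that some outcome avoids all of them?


Union bound: P[∪_{i=1}^{16} A_i] ≤ Σ_i P[A_i] ≤ 16·p = 16·(1/96) = 1/6.
Numerically: 1/6 ≈ 0.166667.
Is 1/6 < 1? YES.
Since P[∪ A_i] ≤ 1/6 < 1, the complement has P[∩ A_i^c] ≥ 1 − 1/6 = 5/6 > 0, so some outcome avoids every A_i.

16·p = 1/6 ≈ 0.166667; existence CERTIFIED by the union bound.


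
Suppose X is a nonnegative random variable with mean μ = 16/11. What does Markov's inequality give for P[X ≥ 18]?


μ = E[X] = 16/11, a = 18.
Markov: P[X ≥ 18] ≤ μ/a = (16/11)/18 = 8/99.
Numerically: ≈ 0.0808.
(Since a = 18 > μ = 1.4545, the bound 8/99 is < 1 and informative.)

P[X ≥ 18] ≤ 8/99 ≈ 0.0808.


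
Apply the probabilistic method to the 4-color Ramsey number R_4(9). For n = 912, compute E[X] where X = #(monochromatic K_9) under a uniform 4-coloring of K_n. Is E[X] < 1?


E[X] = C(912, 9) · 4^{1 − 36} = 1156095740032081475120 · 4^{−35} = 1156095740032081475120/1180591620717411303424.
As a reduced fraction: E[X] = 72255983752005092195/73786976294838206464 ≈ 0.979.
Is E[X] < 1? YES.
Since E[X] < 1, there exists a 4-coloring of K_{912} with no monochromatic K_9; hence R_4(9) > 912.

E[X] = 72255983752005092195/73786976294838206464 ≈ 0.979; E[X] < 1, so R_4(9) > 912.


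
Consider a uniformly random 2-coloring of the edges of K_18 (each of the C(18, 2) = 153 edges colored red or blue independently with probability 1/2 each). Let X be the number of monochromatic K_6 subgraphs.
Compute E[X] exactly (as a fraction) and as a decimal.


Let X = Σ_S X_S over the C(18, 6) = 18564 subsets S of size 6, where X_S = 1 if the K_6 on S is monochromatic.
For a fixed S, the K_6 on S has C(6, 2) = 15 edges. P[all 15 edges red] = (1/2)^15, and likewise for blue, so P[monochromatic] = 2·(1/2)^15 = 2^{1 − 15} = 1/16384.
By linearity: E[X] = C(18, 6) · 2^{1 − 15} = 18564 · 1/16384 = 4641/4096.
Numerically: E[X] ≈ 1.133057.

E[X] = C(18,6)·2^(1−C(6,2)) = 4641/4096 ≈ 1.133057.


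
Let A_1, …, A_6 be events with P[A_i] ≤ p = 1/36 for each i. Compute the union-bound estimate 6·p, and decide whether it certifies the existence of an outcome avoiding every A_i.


Union bound: P[∪_{i=1}^{6} A_i] ≤ Σ_i P[A_i] ≤ 6·p = 6·(1/36) = 1/6.
Numerically: 1/6 ≈ 0.1666667.
Is 1/6 < 1? YES.
Since P[∪ A_i] ≤ 1/6 < 1, the complement has P[∩ A_i^c] ≥ 1 − 1/6 = 5/6 > 0, so some outcome avoids every A_i.

6·p = 1/6 ≈ 0.1666667; existence CERTIFIED by the union bound.


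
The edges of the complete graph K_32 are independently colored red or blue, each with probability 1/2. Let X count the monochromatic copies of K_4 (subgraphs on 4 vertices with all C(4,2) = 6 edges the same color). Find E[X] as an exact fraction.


Let X = Σ_S X_S over the C(32, 4) = 35960 subsets S of size 4, where X_S = 1 if the K_4 on S is monochromatic.
For a fixed S, the K_4 on S has C(4, 2) = 6 edges. P[all 6 edges red] = (1/2)^6, and likewise for blue, so P[monochromatic] = 2·(1/2)^6 = 2^{1 − 6} = 1/32.
Summing: E[X] = C(32, 4) · 2^{1 − 6} = 35960 · 1/32 = 4495/4.
Numerically: E[X] ≈ 1123.7500.

E[X] = C(32,4)·2^(1−C(4,2)) = 4495/4 ≈ 1123.7500.


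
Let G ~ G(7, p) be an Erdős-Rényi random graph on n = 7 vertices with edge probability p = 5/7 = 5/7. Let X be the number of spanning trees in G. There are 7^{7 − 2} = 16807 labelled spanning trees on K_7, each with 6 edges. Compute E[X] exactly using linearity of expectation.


K_7 has 7^{7 − 2} = 16807 labelled spanning trees.
For each such spanning tree H, let X_H = 1 if all 6 edges of H are present in G. Then P[X_H = 1] = p^{6} = (5/7)^{6} = 15625/117649.
Summing the indicators: E[X] = Σ_H E[X_H] = 16807 · p^{6} = 16807 · 15625/117649 = 15625/7.
Numerically: E[X] ≈ 2.23e+03.

E[X] = 16807 · (5/7)^{6} = 15625/7 ≈ 2.23e+03.


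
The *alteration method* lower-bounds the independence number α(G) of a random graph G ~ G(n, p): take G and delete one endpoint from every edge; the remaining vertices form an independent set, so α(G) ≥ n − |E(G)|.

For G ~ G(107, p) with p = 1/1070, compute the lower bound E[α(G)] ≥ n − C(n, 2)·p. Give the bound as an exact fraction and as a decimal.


E[|E(G)|] = C(107, 2)·p = 5671 · (1/1070) = 53/10.
E[α(G)] ≥ n − E[|E(G)|] = 107 − 53/10 = 1017/10.
Numerically: ≈ 101.7000.
(This is only a lower bound; the true E[α(G)] may be larger.)

E[α(G)] ≥ 1017/10 ≈ 101.7000.


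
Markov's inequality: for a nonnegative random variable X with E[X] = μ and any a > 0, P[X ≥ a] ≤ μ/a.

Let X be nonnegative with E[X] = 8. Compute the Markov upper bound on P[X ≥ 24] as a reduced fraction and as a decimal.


μ = E[X] = 8, a = 24.
Markov: P[X ≥ 24] ≤ μ/a = (8)/24 = 1/3.
Numerically: ≈ 0.33333.
(Since a = 24 > μ = 8.00000, the bound 1/3 is < 1 and informative.)

P[X ≥ 24] ≤ 1/3 ≈ 0.33333.


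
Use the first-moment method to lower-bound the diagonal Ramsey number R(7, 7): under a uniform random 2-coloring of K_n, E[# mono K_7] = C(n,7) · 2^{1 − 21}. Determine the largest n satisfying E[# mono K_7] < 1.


We need C(n, 7) · 2^{1 − 21} < 1, i.e. C(n, 7) < 2^{21 − 1} = 1048576.
Check values of n near the boundary:
  n = 25: C(25, 7) = 480700; 480700 < 1048576? YES
  n = 26: C(26, 7) = 657800; 657800 < 1048576? YES
  n = 27: C(27, 7) = 888030; 888030 < 1048576? YES
  n = 28: C(28, 7) = 1184040; 1184040 < 1048576? NO
  n = 29: C(29, 7) = 1560780; 1560780 < 1048576? NO
The largest n with C(n, 7) < 1048576 is n = 27 (where E[X] = 444015/524288 ≈ 0.8468914). Hence R(7, 7) > 27, i.e. R(7, 7) ≥ 28.

Largest n = 27; hence R(7, 7) > 27.


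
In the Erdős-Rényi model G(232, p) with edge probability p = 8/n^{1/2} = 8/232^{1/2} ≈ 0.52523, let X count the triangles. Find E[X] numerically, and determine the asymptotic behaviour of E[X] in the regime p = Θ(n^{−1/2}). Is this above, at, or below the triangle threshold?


Number of potential triangles: C(232, 3) = 2054360.
Each occurs with probability p³ ≈ (0.52523)³ ≈ 1.4488986e-01.
By linearity: E[X] = C(232, 3)·p³ ≈ 2054360 · 1.4488986e-01 ≈ 297655.92652.
Since α = 1/2 < 1, p = c/n^{1/2} ≫ 1/n is above the triangle threshold p ~ 1/n. Asymptotically E[X] ~ (c³/6)·n^{3(1−α)} = (8³/6)·n^{1.5} → ∞; triangles are abundant w.h.p.

E[X] ≈ 297655.92652; in regime p = Θ(1/n^{1/2}) E[X] diverges (above the triangle threshold p ~ 1/n).


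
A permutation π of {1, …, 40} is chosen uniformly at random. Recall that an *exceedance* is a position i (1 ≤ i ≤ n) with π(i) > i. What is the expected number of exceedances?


Write X = Σ_{i=1}^{40} X_i, where X_i = 1_{π(i) > i}.
For each fixed i, π(i) is uniform over {1, …, 40} (marginal of a uniform permutation), so P[π(i) > i] = (n − i)/n. Summing: Σ_{i=1}^{40} (n − i)/n = (0 + 1 + … + 39)/40 = 40(40 − 1)/(2·40) = (40 − 1)/2.
Hence E[X] = Σ_{i=1}^{40} (40 − i)/40 = 39/2 ≈ 19.50000.

E[X] = 39/2 = 19.50000.


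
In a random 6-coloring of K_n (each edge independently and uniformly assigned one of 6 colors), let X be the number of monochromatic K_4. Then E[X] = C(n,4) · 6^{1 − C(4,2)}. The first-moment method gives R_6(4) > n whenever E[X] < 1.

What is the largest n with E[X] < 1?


We need C(n, 4) · 6^{1 − 6} < 1, i.e. C(n, 4) < 6^{6 − 1} = 7776.
Check values of n near the boundary:
  n = 21: C(21, 4) = 5985; 5985 < 7776? YES
  n = 22: C(22, 4) = 7315; 7315 < 7776? YES
  n = 23: C(23, 4) = 8855; 8855 < 7776? NO
The largest n with C(n, 4) < 7776 is n = 22 (where E[X] = 7315/7776 ≈ 0.941). Hence R_6(4) > 22, i.e. R_6(4) ≥ 23.

Largest n = 22; hence R_6(4) > 22.


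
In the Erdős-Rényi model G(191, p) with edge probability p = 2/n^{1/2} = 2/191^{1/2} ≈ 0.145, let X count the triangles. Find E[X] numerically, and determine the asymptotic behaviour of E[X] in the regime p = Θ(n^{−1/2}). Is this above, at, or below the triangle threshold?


Number of potential triangles: C(191, 3) = 1143135.
Each occurs with probability p³ ≈ (0.145)³ ≈ 3.03068e-03.
By linearity: E[X] = C(191, 3)·p³ ≈ 1143135 · 3.03068e-03 ≈ 3464.475.
Since α = 1/2 < 1, p = c/n^{1/2} ≫ 1/n is above the triangle threshold p ~ 1/n. Asymptotically E[X] ~ (c³/6)·n^{3(1−α)} = (2³/6)·n^{1.5} → ∞; triangles are abundant w.h.p.

E[X] ≈ 3464.475; in regime p = Θ(1/n^{1/2}) E[X] diverges (above the triangle threshold p ~ 1/n).


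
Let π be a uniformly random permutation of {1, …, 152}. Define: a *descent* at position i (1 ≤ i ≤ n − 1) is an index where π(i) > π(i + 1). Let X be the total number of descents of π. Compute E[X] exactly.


Write X = Σ X_I over i = 1, …, 151, with X_I the indicator of one descent.
There are 151 indicators.
For each fixed i, the pair (π(i), π(i+1)) is a uniformly random ordered pair of distinct values from {1, …, 152}; by symmetry P[π(i) > π(i+1)] = 1/2.
By linearity: E[X] = 151 · (1/2) = (152 − 1) · (1/2) = 151/2 ≈ 75.500000.

E[X] = 151/2 = 75.500000.


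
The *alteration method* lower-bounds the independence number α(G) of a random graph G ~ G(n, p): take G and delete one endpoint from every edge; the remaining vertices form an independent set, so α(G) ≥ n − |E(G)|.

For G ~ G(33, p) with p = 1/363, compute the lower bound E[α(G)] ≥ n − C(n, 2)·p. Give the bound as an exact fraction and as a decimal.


E[|E(G)|] = C(33, 2)·p = 528 · (1/363) = 16/11.
E[α(G)] ≥ n − E[|E(G)|] = 33 − 16/11 = 347/11.
Numerically: ≈ 31.54545.
(This is only a lower bound; the true E[α(G)] may be larger.)

E[α(G)] ≥ 347/11 ≈ 31.54545.


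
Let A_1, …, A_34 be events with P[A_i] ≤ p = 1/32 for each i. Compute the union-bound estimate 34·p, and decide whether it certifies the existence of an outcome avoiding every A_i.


Union bound: P[∪_{i=1}^{34} A_i] ≤ Σ_i P[A_i] ≤ 34·p = 34·(1/32) = 17/16.
Numerically: 17/16 ≈ 1.062.
Is 17/16 < 1? NO.
Since the bound 17/16 is ≥ 1, the union bound is uninformative here; it does NOT by itself certify existence.

34·p = 17/16 ≈ 1.062; existence NOT certified by the union bound.


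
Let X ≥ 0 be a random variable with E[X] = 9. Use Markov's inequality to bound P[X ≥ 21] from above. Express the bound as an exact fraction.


μ = E[X] = 9, a = 21.
Markov: P[X ≥ 21] ≤ μ/a = (9)/21 = 3/7.
Numerically: ≈ 0.429.
(Since a = 21 > μ = 9.000, the bound 3/7 is < 1 and informative.)

P[X ≥ 21] ≤ 3/7 ≈ 0.429.


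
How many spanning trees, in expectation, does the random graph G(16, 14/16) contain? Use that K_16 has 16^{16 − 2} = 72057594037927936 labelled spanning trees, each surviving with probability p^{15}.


K_16 has 16^{16 − 2} = 72057594037927936 labelled spanning trees.
For each such spanning tree H, let X_H = 1 if all 15 edges of H are present in G. Then P[X_H = 1] = p^{15} = (7/8)^{15} = 4747561509943/35184372088832.
By linearity of expectation: E[X] = Σ_H E[X_H] = 72057594037927936 · p^{15} = 72057594037927936 · 4747561509943/35184372088832 = 9723005972363264.
Numerically: E[X] ≈ 9.72301e+15.

E[X] = 72057594037927936 · (7/8)^{15} = 9723005972363264 ≈ 9.72301e+15.


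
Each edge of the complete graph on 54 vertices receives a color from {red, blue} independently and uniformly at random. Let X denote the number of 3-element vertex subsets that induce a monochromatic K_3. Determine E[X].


Let X = Σ_S X_S over the C(54, 3) = 24804 subsets S of size 3, where X_S = 1 if the K_3 on S is monochromatic.
For a fixed S, the K_3 on S has C(3, 2) = 3 edges. P[all 3 edges red] = (1/2)^3, and likewise for blue, so P[monochromatic] = 2·(1/2)^3 = 2^{1 − 3} = 1/4.
By linearity of expectation: E[X] = C(54, 3) · 2^{1 − 3} = 24804 · 1/4 = 6201.
Numerically: E[X] ≈ 6201.0000.

E[X] = C(54,3)·2^(1−C(3,2)) = 6201 ≈ 6201.0000.


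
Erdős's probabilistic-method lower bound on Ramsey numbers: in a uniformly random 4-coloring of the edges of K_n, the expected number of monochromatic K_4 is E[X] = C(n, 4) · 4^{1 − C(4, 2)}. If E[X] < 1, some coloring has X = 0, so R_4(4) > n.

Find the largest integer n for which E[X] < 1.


We need C(n, 4) · 4^{1 − 6} < 1, i.e. C(n, 4) < 4^{6 − 1} = 1024.
Check values of n near the boundary:
  n = 13: C(13, 4) = 715; 715 < 1024? YES
  n = 14: C(14, 4) = 1001; 1001 < 1024? YES
  n = 15: C(15, 4) = 1365; 1365 < 1024? NO
  n = 16: C(16, 4) = 1820; 1820 < 1024? NO
The largest n with C(n, 4) < 1024 is n = 14 (where E[X] = 1001/1024 ≈ 0.9775). Hence R_4(4) > 14, i.e. R_4(4) ≥ 15.

Largest n = 14; hence R_4(4) > 14.


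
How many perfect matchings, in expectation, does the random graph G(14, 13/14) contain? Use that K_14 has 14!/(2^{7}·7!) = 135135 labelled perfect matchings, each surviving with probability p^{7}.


K_14 has 14!/(2^{7}·7!) = 135135 labelled perfect matchings.
For each such perfect matching H, let X_H = 1 if all 7 edges of H are present in G. Then P[X_H = 1] = p^{7} = (13/14)^{7} = 62748517/105413504.
Summing the indicators: E[X] = Σ_H E[X_H] = 135135 · p^{7} = 135135 · 62748517/105413504 = 1211360120685/15059072.
Numerically: E[X] ≈ 80441.

E[X] = 135135 · (13/14)^{7} = 1211360120685/15059072 ≈ 80441.


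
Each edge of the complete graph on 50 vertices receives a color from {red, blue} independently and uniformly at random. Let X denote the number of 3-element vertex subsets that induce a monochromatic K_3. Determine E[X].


Let X = Σ_S X_S over the C(50, 3) = 19600 subsets S of size 3, where X_S = 1 if the K_3 on S is monochromatic.
For a fixed S, the K_3 on S has C(3, 2) = 3 edges. P[all 3 edges red] = (1/2)^3, and likewise for blue, so P[monochromatic] = 2·(1/2)^3 = 2^{1 − 3} = 1/4.
Summing: E[X] = C(50, 3) · 2^{1 − 3} = 19600 · 1/4 = 4900.
Numerically: E[X] ≈ 4900.000000.

E[X] = C(50,3)·2^(1−C(3,2)) = 4900 ≈ 4900.000000.


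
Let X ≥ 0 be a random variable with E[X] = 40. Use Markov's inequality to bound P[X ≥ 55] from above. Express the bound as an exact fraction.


μ = E[X] = 40, a = 55.
Markov: P[X ≥ 55] ≤ μ/a = (40)/55 = 8/11.
Numerically: ≈ 0.727273.
(Since a = 55 > μ = 40.000000, the bound 8/11 is < 1 and informative.)

P[X ≥ 55] ≤ 8/11 ≈ 0.727273.


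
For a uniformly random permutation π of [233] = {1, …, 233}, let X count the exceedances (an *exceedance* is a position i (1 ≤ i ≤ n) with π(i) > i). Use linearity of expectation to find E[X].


Write X = Σ_{i=1}^{233} X_i, where X_i = 1_{π(i) > i}.
For each fixed i, π(i) is uniform over {1, …, 233} (marginal of a uniform permutation), so P[π(i) > i] = (n − i)/n. Summing: Σ_{i=1}^{233} (n − i)/n = (0 + 1 + … + 232)/233 = 233(233 − 1)/(2·233) = (233 − 1)/2.
Hence E[X] = Σ_{i=1}^{233} (233 − i)/233 = 116 ≈ 116.000000.

E[X] = 116 = 116.000000.


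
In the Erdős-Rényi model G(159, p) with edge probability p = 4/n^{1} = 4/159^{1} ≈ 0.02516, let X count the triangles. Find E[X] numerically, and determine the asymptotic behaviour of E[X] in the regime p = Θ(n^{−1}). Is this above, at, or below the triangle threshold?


Number of potential triangles: C(159, 3) = 657359.
Each occurs with probability p³ ≈ (0.02516)³ ≈ 1.592167e-05.
By linearity: E[X] = C(159, 3)·p³ ≈ 657359 · 1.592167e-05 ≈ 10.4663.
Here α = 1, so p = 4/n is exactly at the triangle threshold p ~ 1/n. Asymptotically E[X] → c³/6 = 4³/6 = 32/3 ≈ 10.6667, a bounded constant. In this regime the triangle count is asymptotically Poisson(c³/6).

E[X] ≈ 10.4663; in regime p = Θ(1/n^{1}) E[X] stays bounded (at the triangle threshold p ~ 1/n).


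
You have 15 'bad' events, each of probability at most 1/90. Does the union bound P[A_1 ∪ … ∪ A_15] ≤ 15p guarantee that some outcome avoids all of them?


Union bound: P[∪_{i=1}^{15} A_i] ≤ Σ_i P[A_i] ≤ 15·p = 15·(1/90) = 1/6.
Numerically: 1/6 ≈ 0.1666667.
Is 1/6 < 1? YES.
Since P[∪ A_i] ≤ 1/6 < 1, the complement has P[∩ A_i^c] ≥ 1 − 1/6 = 5/6 > 0, so some outcome avoids every A_i.

15·p = 1/6 ≈ 0.1666667; existence CERTIFIED by the union bound.


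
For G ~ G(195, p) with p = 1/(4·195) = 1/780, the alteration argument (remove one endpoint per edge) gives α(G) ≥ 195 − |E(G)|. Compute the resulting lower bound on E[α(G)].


E[|E(G)|] = C(195, 2)·p = 18915 · (1/780) = 97/4.
E[α(G)] ≥ n − E[|E(G)|] = 195 − 97/4 = 683/4.
Numerically: ≈ 170.750000.
(This is only a lower bound; the true E[α(G)] may be larger.)

E[α(G)] ≥ 683/4 ≈ 170.750000.


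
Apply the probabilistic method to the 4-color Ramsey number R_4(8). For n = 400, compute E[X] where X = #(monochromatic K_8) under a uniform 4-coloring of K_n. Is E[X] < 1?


E[X] = C(400, 8) · 4^{1 − 28} = 15148408086508950 · 4^{−27} = 15148408086508950/18014398509481984.
As a reduced fraction: E[X] = 7574204043254475/9007199254740992 ≈ 0.8409.
Is E[X] < 1? YES.
Since E[X] < 1, there exists a 4-coloring of K_{400} with no monochromatic K_8; hence R_4(8) > 400.

E[X] = 7574204043254475/9007199254740992 ≈ 0.8409; E[X] < 1, so R_4(8) > 400.


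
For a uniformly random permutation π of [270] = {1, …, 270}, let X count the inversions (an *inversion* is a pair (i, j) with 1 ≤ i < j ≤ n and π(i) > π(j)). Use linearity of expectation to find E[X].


Write X = Σ X_I over the C(270, 2) = 36315 pairs i < j, with X_I the indicator of one inversion.
There are 36315 indicators.
For each fixed pair i < j, the values π(i) and π(j) are two distinct elements of {1, …, 270} in uniformly random order; by symmetry P[π(i) > π(j)] = 1/2.
By linearity: E[X] = 36315 · (1/2) = C(270, 2) · (1/2) = 36315/2 = 36315/2 ≈ 18157.500.

E[X] = 36315/2 = 18157.500.


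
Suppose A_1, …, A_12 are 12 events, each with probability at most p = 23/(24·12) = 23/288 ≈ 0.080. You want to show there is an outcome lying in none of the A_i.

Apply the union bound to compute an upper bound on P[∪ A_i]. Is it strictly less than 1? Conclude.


Union bound: P[∪_{i=1}^{12} A_i] ≤ Σ_i P[A_i] ≤ 12·p = 12·(23/288) = 23/24.
Numerically: 23/24 ≈ 0.958.
Is 23/24 < 1? YES.
Since P[∪ A_i] ≤ 23/24 < 1, the complement has P[∩ A_i^c] ≥ 1 − 23/24 = 1/24 > 0, so some outcome avoids every A_i.

12·p = 23/24 ≈ 0.958; existence CERTIFIED by the union bound.


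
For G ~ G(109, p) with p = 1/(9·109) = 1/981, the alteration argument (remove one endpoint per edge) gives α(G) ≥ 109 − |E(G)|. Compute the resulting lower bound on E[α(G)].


E[|E(G)|] = C(109, 2)·p = 5886 · (1/981) = 6.
E[α(G)] ≥ n − E[|E(G)|] = 109 − 6 = 103.
Numerically: ≈ 103.000.
(This is only a lower bound; the true E[α(G)] may be larger.)

E[α(G)] ≥ 103 ≈ 103.000.


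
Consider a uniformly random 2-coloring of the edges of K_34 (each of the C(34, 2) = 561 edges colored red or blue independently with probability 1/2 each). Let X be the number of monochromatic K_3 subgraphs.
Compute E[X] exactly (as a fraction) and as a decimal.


Let X = Σ_S X_S over the C(34, 3) = 5984 subsets S of size 3, where X_S = 1 if the K_3 on S is monochromatic.
For a fixed S, the K_3 on S has C(3, 2) = 3 edges. P[all 3 edges red] = (1/2)^3, and likewise for blue, so P[monochromatic] = 2·(1/2)^3 = 2^{1 − 3} = 1/4.
By linearity of expectation: E[X] = C(34, 3) · 2^{1 − 3} = 5984 · 1/4 = 1496.
Numerically: E[X] ≈ 1496.00000.

E[X] = C(34,3)·2^(1−C(3,2)) = 1496 ≈ 1496.00000.


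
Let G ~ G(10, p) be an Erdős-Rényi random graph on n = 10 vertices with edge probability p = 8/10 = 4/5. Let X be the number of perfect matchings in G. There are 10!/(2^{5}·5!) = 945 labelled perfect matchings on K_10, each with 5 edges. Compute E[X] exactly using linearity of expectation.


K_10 has 10!/(2^{5}·5!) = 945 labelled perfect matchings.
For each such perfect matching H, let X_H = 1 if all 5 edges of H are present in G. Then P[X_H = 1] = p^{5} = (4/5)^{5} = 1024/3125.
By linearity of expectation: E[X] = Σ_H E[X_H] = 945 · p^{5} = 945 · 1024/3125 = 193536/625.
Numerically: E[X] ≈ 309.66.

E[X] = 945 · (4/5)^{5} = 193536/625 ≈ 309.66.


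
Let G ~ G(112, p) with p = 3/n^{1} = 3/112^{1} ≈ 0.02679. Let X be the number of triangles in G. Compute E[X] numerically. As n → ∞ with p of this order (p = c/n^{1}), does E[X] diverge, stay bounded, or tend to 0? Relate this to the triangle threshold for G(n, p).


Number of potential triangles: C(112, 3) = 227920.
Each occurs with probability p³ ≈ (0.02679)³ ≈ 1.921807e-05.
By linearity: E[X] = C(112, 3)·p³ ≈ 227920 · 1.921807e-05 ≈ 4.3802.
Here α = 1, so p = 3/n is exactly at the triangle threshold p ~ 1/n. Asymptotically E[X] → c³/6 = 3³/6 = 9/2 ≈ 4.5000, a bounded constant. In this regime the triangle count is asymptotically Poisson(c³/6).

E[X] ≈ 4.3802; in regime p = Θ(1/n^{1}) E[X] stays bounded (at the triangle threshold p ~ 1/n).
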